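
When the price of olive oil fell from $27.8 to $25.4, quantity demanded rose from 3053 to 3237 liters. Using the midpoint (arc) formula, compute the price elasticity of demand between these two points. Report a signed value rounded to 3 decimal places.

-0.648

%ΔQ = (3237 − 3053) / [(3053 + 3237)/2] = 184/3145 = 0.058505…
%ΔP = (25.4 − 27.8) / [(27.8 + 25.4)/2] = -2.4/26.6 = -0.090225…
Arc Ed = %ΔQ / %ΔP = (184/3145) / (-2.4/26.6) = -0.64843…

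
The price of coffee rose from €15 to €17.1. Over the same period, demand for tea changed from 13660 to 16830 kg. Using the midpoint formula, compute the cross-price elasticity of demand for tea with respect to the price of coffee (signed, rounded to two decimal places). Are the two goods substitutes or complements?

1.59; substitutes

%ΔQ_{tea} = (16830 − 13660)/avg = 3170/15245 = 0.207937…
%ΔP_{coffee} = (17.1 − 15)/avg = 2.1/16.05 = 0.130841…
E_cross = (3170/15245) / (2.1/16.05) = 1.5892…
E_cross > 0 ⇒ the goods are substitutes.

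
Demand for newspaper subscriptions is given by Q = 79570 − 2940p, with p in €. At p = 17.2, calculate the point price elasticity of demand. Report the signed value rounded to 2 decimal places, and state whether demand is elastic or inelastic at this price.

-1.74; elastic

dQ/dp = −2940. At p = 17.2, Q = 79570 − 2940(17.2) = 29002.
Ed = (dQ/dp)·(p/Q) = −2940 × (17.2/29002) = -1.7436…
|Ed| = 1.74 > 1, so demand is elastic.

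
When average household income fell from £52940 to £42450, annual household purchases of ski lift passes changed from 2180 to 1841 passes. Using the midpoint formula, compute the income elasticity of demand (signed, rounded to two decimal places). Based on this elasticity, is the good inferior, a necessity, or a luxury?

0.77; necessity

%ΔQ = (1841 − 2180)/[( 2180 + 1841)/2] = -339/2010.5 = -0.168614…
%ΔIncome = (42450 − 52940)/[( 52940 + 42450)/2] = -10490/47695 = -0.219939…
E_income = (-339/2010.5) / (-10490/47695) = 0.7666…
0 < E_income < 1 ⇒ normal good, necessity.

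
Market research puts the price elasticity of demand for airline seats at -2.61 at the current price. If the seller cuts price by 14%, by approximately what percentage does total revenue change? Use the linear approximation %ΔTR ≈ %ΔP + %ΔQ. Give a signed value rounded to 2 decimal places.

+22.54%

%ΔQ ≈ Ed × %ΔP = (-2.61) × (-14%) = +36.5400%
%ΔTR ≈ %ΔP + %ΔQ = (-14%) + (+36.5400%) = +22.5400%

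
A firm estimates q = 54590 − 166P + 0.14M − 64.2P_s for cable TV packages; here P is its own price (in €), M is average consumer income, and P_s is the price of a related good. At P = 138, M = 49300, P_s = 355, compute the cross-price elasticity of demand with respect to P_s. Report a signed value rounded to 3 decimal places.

At the given values, q = 54590 − 166(138) + 0.14(49300) − 64.2(355) = 15793.
∂q/∂P_s = -64.2.
E = (-64.2) × (355/15793) = -1.44310…

-1.443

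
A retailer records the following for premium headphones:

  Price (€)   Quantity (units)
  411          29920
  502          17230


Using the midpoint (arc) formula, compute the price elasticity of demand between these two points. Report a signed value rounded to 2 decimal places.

%ΔQ = (17230 − 29920) / [(29920 + 17230)/2] = -12690/23575 = -0.538282…
%ΔP = (502 − 411) / [(411 + 502)/2] = 91/456.5 = 0.199342…
Arc Ed = %ΔQ / %ΔP = (-12690/23575) / (91/456.5) = -2.7002…

-2.70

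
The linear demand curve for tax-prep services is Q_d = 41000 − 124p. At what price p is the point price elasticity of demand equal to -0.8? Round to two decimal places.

146.95

Ed = −124p/(41000 − 124p). Set this equal to -0.8:
124p = 0.8·(41000 − 124p) ⇒ 124p(1 + 0.8) = 0.8·41000
p = 0.8·41000 / (124·1.8) = 146.9534…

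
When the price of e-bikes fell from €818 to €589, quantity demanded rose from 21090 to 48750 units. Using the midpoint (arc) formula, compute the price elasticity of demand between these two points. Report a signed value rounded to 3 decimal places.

-2.433

%ΔQ = (48750 − 21090) / [(21090 + 48750)/2] = 27660/34920 = 0.792096…
%ΔP = (589 − 818) / [(818 + 589)/2] = -229/703.5 = -0.325515…
Arc Ed = %ΔQ / %ΔP = (27660/34920) / (-229/703.5) = -2.43336…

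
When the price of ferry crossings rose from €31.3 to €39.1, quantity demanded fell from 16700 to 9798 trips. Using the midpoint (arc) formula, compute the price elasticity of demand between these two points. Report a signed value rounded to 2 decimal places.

%ΔQ = (9798 − 16700) / [(16700 + 9798)/2] = -6902/13249 = -0.520944…
%ΔP = (39.1 − 31.3) / [(31.3 + 39.1)/2] = 7.8/35.2 = 0.221590…
Arc Ed = %ΔQ / %ΔP = (-6902/13249) / (7.8/35.2) = -2.3509…

-2.35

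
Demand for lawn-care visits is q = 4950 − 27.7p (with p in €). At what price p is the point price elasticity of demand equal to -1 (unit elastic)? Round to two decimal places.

Ed = −27.7p/(4950 − 27.7p). Set this equal to -1:
27.7p = 1·(4950 − 27.7p) ⇒ 27.7p(1 + 1) = 1·4950
p = 1·4950 / (27.7·2) = 89.3501…

89.35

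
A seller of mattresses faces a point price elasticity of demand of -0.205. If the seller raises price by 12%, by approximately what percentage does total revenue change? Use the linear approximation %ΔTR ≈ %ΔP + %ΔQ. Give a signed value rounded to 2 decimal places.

%ΔQ ≈ Ed × %ΔP = (-0.205) × (+12%) = -2.4600%
%ΔTR ≈ %ΔP + %ΔQ = (+12%) + (-2.4600%) = +9.5400%

+9.54%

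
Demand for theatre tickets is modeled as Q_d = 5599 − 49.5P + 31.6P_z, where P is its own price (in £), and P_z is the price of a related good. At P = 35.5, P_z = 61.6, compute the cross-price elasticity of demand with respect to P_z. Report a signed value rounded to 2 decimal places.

At the given values, Q_d = 5599 − 49.5(35.5) + 31.6(61.6) = 5788.31.
∂Q_d/∂P_z = 31.6.
E = (31.6) × (61.6/5788.31) = 0.3362…

0.34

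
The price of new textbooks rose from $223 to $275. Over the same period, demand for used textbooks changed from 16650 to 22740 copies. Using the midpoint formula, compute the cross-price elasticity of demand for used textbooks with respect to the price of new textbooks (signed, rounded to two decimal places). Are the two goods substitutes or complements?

%ΔQ_{used textbooks} = (22740 − 16650)/avg = 6090/19695 = 0.309215…
%ΔP_{new textbooks} = (275 − 223)/avg = 52/249 = 0.208835…
E_cross = (6090/19695) / (52/249) = 1.4806…
E_cross > 0 ⇒ the goods are substitutes.

1.48; substitutes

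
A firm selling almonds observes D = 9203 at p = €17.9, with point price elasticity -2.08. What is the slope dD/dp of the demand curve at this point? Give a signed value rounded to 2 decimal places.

-1069.40

Ed = (dD/dp)·(p/D) ⇒ dD/dp = Ed·D/p = (-2.08)·9203/17.9 = -1069.3988…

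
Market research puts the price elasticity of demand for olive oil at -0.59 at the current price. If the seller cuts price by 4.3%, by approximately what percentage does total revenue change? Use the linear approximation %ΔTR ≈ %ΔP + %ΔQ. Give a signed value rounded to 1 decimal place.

%ΔQ ≈ Ed × %ΔP = (-0.59) × (-4.3%) = +2.5370%
%ΔTR ≈ %ΔP + %ΔQ = (-4.3%) + (+2.5370%) = -1.7630%

-1.8%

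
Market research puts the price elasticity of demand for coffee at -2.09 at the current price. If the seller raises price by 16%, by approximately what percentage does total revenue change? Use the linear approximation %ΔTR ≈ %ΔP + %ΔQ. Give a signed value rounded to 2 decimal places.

%ΔQ ≈ Ed × %ΔP = (-2.09) × (+16%) = -33.4400%
%ΔTR ≈ %ΔP + %ΔQ = (+16%) + (-33.4400%) = -17.4400%

-17.44%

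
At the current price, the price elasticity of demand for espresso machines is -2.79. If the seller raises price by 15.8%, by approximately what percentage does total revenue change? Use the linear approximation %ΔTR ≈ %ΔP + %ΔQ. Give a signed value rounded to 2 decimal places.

-28.28%

%ΔQ ≈ Ed × %ΔP = (-2.79) × (+15.8%) = -44.0820%
%ΔTR ≈ %ΔP + %ΔQ = (+15.8%) + (-44.0820%) = -28.2820%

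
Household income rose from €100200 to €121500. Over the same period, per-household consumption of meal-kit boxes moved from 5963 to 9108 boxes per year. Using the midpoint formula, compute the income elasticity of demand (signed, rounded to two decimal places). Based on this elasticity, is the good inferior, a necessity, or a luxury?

%ΔQ = (9108 − 5963)/[( 5963 + 9108)/2] = 3145/7535.5 = 0.417357…
%ΔIncome = (121500 − 100200)/[( 100200 + 121500)/2] = 21300/110850 = 0.192151…
E_income = (3145/7535.5) / (21300/110850) = 2.1720…
E_income > 1 ⇒ normal good, luxury.

2.17; luxury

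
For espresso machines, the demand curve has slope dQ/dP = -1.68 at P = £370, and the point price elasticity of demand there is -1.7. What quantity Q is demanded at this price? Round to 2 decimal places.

Ed = (dQ/dP)·(P/Q) ⇒ Q = (dQ/dP)·P/Ed = (-1.68)·370/(-1.7) = 365.6470…

365.65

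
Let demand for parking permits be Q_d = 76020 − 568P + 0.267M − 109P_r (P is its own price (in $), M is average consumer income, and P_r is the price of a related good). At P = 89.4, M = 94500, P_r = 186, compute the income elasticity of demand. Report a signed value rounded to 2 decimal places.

At the given values, Q_d = 76020 − 568(89.4) + 0.267(94500) − 109(186) = 30198.3.
∂Q_d/∂M = 0.267.
E = (0.267) × (94500/30198.3) = 0.8355…

0.84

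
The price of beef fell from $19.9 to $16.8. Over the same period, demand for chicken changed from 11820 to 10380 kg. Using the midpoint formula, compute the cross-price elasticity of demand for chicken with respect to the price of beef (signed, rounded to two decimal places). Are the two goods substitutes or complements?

%ΔQ_{chicken} = (10380 − 11820)/avg = -1440/11100 = -0.129729…
%ΔP_{beef} = (16.8 − 19.9)/avg = -3.1/18.35 = -0.168937…
E_cross = (-1440/11100) / (-3.1/18.35) = 0.7679…
E_cross > 0 ⇒ the goods are substitutes.

0.77; substitutes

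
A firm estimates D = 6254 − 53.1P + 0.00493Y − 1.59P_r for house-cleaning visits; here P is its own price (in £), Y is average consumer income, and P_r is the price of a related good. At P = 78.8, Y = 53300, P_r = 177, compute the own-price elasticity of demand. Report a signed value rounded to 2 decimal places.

-2.04

At the given values, D = 6254 − 53.1(78.8) + 0.00493(53300) − 1.59(177) = 2051.059.
∂D/∂P = −53.1.
E = (-53.1) × (78.8/2051.059) = -2.0400…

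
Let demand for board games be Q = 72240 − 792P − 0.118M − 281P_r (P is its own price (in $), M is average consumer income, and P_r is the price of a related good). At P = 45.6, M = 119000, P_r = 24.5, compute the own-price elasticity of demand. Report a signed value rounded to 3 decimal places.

At the given values, Q = 72240 − 792(45.6) − 0.118(119000) − 281(24.5) = 15198.3.
∂Q/∂P = −792.
E = (-792) × (45.6/15198.3) = -2.37626…

-2.376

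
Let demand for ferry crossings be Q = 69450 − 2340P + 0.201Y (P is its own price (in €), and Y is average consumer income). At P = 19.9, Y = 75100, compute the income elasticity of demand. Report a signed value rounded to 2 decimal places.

0.40

At the given values, Q = 69450 − 2340(19.9) + 0.201(75100) = 37979.1.
∂Q/∂Y = 0.201.
E = (0.201) × (75100/37979.1) = 0.3974…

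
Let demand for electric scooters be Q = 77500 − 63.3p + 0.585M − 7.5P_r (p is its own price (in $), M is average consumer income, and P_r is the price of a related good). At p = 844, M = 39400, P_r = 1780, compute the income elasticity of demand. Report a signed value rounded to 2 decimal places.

0.68

At the given values, Q = 77500 − 63.3(844) + 0.585(39400) − 7.5(1780) = 33773.8.
∂Q/∂M = 0.585.
E = (0.585) × (39400/33773.8) = 0.6824…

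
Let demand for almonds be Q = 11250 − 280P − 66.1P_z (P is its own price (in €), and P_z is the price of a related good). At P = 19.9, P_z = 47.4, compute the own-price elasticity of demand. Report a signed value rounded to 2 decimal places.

At the given values, Q = 11250 − 280(19.9) − 66.1(47.4) = 2544.86.
∂Q/∂P = −280.
E = (-280) × (19.9/2544.86) = -2.1895…

-2.19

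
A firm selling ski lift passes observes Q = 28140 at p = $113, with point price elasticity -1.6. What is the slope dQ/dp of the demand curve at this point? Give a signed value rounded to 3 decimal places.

-398.442

Ed = (dQ/dp)·(p/Q) ⇒ dQ/dp = Ed·Q/p = (-1.6)·28140/113 = -398.44247…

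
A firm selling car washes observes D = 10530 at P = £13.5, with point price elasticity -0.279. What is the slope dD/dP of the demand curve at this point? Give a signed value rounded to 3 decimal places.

Ed = (dD/dP)·(P/D) ⇒ dD/dP = Ed·D/P = (-0.279)·10530/13.5 = -217.62

-217.620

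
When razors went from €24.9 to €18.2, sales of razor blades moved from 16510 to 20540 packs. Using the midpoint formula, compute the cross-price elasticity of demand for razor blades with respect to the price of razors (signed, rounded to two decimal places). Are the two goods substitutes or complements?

-0.70; complements

%ΔQ_{razor blades} = (20540 − 16510)/avg = 4030/18525 = 0.217543…
%ΔP_{razors} = (18.2 − 24.9)/avg = -6.7/21.55 = -0.310904…
E_cross = (4030/18525) / (-6.7/21.55) = -0.6997…
E_cross < 0 ⇒ the goods are complements.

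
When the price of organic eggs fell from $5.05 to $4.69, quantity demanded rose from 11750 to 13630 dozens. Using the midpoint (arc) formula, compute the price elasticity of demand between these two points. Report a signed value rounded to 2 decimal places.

-2.00

%ΔQ = (13630 − 11750) / [(11750 + 13630)/2] = 1880/12690 = 0.148148…
%ΔP = (4.69 − 5.05) / [(5.05 + 4.69)/2] = -0.36/4.87 = -0.073921…
Arc Ed = %ΔQ / %ΔP = (1880/12690) / (-0.36/4.87) = -2.0041…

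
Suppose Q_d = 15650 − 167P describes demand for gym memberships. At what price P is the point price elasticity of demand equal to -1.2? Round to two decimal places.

Ed = −167P/(15650 − 167P). Set this equal to -1.2:
167P = 1.2·(15650 − 167P) ⇒ 167P(1 + 1.2) = 1.2·15650
P = 1.2·15650 / (167·2.2) = 51.1159…

51.12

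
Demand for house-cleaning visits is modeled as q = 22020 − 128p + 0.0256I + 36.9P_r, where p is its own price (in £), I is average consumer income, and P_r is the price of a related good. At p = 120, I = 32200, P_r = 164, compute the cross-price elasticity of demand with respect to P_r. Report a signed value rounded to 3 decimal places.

At the given values, q = 22020 − 128(120) + 0.0256(32200) + 36.9(164) = 13535.92.
∂q/∂P_r = 36.9.
E = (36.9) × (164/13535.92) = 0.44707…

0.447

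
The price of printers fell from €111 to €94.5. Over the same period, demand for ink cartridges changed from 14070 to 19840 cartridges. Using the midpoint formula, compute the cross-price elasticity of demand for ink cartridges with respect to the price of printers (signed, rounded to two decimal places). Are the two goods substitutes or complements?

%ΔQ_{ink cartridges} = (19840 − 14070)/avg = 5770/16955 = 0.340312…
%ΔP_{printers} = (94.5 − 111)/avg = -16.5/102.75 = -0.160583…
E_cross = (5770/16955) / (-16.5/102.75) = -2.1192…
E_cross < 0 ⇒ the goods are complements.

-2.12; complements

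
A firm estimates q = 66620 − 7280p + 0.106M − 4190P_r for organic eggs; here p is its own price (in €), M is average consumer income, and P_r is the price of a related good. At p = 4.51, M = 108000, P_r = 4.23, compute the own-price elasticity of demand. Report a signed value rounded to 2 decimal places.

-1.19

At the given values, q = 66620 − 7280(4.51) + 0.106(108000) − 4190(4.23) = 27511.5.
∂q/∂p = −7280.
E = (-7280) × (4.51/27511.5) = -1.1934…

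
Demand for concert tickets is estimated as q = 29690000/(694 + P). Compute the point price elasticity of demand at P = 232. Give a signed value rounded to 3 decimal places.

dq/dP = −29690000/(694 + P)² = -34.6249. At P = 232, q = 32062.6.
Ed = (dq/dP)·(P/q) = (-34.6249) × (232/32062.6) = -0.25053…

-0.251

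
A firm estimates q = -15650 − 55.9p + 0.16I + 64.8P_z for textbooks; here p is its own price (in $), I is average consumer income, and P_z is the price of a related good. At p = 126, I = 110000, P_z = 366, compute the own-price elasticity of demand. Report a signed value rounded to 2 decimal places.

-0.38

At the given values, q = -15650 − 55.9(126) + 0.16(110000) + 64.8(366) = 18623.4.
∂q/∂p = −55.9.
E = (-55.9) × (126/18623.4) = -0.3782…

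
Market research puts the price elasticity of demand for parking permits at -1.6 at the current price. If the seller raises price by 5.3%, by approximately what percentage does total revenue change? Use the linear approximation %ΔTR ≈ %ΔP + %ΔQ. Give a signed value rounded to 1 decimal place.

-3.2%

%ΔQ ≈ Ed × %ΔP = (-1.6) × (+5.3%) = -8.4800%
%ΔTR ≈ %ΔP + %ΔQ = (+5.3%) + (-8.4800%) = -3.1800%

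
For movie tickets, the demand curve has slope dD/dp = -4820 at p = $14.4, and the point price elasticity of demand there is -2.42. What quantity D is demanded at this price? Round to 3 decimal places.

Ed = (dD/dp)·(p/D) ⇒ D = (dD/dp)·p/Ed = (-4820)·14.4/(-2.42) = 28680.99173…

28680.992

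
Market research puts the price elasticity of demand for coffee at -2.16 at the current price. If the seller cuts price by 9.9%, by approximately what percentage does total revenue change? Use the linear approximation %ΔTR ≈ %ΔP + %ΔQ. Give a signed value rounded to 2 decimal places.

+11.48%

%ΔQ ≈ Ed × %ΔP = (-2.16) × (-9.9%) = +21.3840%
%ΔTR ≈ %ΔP + %ΔQ = (-9.9%) + (+21.3840%) = +11.4840%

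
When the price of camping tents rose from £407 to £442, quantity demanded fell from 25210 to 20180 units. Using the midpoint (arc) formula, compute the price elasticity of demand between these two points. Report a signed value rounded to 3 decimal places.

%ΔQ = (20180 − 25210) / [(25210 + 20180)/2] = -5030/22695 = -0.221634…
%ΔP = (442 − 407) / [(407 + 442)/2] = 35/424.5 = 0.082449…
Arc Ed = %ΔQ / %ΔP = (-5030/22695) / (35/424.5) = -2.68811…

-2.688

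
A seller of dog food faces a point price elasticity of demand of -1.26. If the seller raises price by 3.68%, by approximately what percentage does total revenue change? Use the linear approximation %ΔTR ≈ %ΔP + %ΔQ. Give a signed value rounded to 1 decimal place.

%ΔQ ≈ Ed × %ΔP = (-1.26) × (+3.68%) = -4.6368%
%ΔTR ≈ %ΔP + %ΔQ = (+3.68%) + (-4.6368%) = -0.9568%

-1.0%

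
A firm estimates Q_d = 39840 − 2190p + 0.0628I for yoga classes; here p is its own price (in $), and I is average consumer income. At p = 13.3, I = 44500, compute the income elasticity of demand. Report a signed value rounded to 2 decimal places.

0.21

At the given values, Q_d = 39840 − 2190(13.3) + 0.0628(44500) = 13507.6.
∂Q_d/∂I = 0.0628.
E = (0.0628) × (44500/13507.6) = 0.2068…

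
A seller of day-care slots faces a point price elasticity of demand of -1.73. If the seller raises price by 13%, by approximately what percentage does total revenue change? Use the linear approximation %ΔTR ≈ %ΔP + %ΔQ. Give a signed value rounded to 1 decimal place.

%ΔQ ≈ Ed × %ΔP = (-1.73) × (+13%) = -22.4900%
%ΔTR ≈ %ΔP + %ΔQ = (+13%) + (-22.4900%) = -9.4900%

-9.5%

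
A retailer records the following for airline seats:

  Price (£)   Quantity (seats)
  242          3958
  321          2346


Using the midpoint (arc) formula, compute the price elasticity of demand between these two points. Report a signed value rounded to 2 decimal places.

-1.82

%ΔQ = (2346 − 3958) / [(3958 + 2346)/2] = -1612/3152 = -0.511421…
%ΔP = (321 − 242) / [(242 + 321)/2] = 79/281.5 = 0.280639…
Arc Ed = %ΔQ / %ΔP = (-1612/3152) / (79/281.5) = -1.8223…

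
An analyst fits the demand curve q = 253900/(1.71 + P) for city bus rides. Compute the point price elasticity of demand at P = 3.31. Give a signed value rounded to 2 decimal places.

-0.66

dq/dP = −253900/(1.71 + P)² = -10075.2. At P = 3.31, q = 50577.7.
Ed = (dq/dP)·(P/q) = (-10075.2) × (3.31/50577.7) = -0.6593…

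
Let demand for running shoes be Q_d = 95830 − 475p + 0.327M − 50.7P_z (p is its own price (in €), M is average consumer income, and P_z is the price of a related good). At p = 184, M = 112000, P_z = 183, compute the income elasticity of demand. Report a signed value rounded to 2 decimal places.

1.02

At the given values, Q_d = 95830 − 475(184) + 0.327(112000) − 50.7(183) = 35775.9.
∂Q_d/∂M = 0.327.
E = (0.327) × (112000/35775.9) = 1.0237…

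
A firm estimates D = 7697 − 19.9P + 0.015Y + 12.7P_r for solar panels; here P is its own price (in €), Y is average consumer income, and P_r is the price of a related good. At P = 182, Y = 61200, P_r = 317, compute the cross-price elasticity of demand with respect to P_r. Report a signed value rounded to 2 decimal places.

0.45

At the given values, D = 7697 − 19.9(182) + 0.015(61200) + 12.7(317) = 9019.1.
∂D/∂P_r = 12.7.
E = (12.7) × (317/9019.1) = 0.4463…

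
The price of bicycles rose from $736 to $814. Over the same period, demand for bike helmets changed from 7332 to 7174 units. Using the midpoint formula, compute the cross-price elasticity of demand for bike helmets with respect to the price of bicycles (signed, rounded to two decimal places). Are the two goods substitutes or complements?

-0.22; complements

%ΔQ_{bike helmets} = (7174 − 7332)/avg = -158/7253 = -0.021784…
%ΔP_{bicycles} = (814 − 736)/avg = 78/775 = 0.100645…
E_cross = (-158/7253) / (78/775) = -0.2164…
E_cross < 0 ⇒ the goods are complements.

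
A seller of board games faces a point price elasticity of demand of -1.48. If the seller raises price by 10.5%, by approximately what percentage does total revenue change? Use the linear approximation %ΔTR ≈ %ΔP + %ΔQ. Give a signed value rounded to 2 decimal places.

%ΔQ ≈ Ed × %ΔP = (-1.48) × (+10.5%) = -15.5400%
%ΔTR ≈ %ΔP + %ΔQ = (+10.5%) + (-15.5400%) = -5.0400%

-5.04%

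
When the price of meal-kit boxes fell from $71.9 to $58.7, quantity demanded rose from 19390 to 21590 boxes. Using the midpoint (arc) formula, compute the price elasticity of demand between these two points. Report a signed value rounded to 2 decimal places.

%ΔQ = (21590 − 19390) / [(19390 + 21590)/2] = 2200/20490 = 0.107369…
%ΔP = (58.7 − 71.9) / [(71.9 + 58.7)/2] = -13.2/65.3 = -0.202143…
Arc Ed = %ΔQ / %ΔP = (2200/20490) / (-13.2/65.3) = -0.5311…

-0.53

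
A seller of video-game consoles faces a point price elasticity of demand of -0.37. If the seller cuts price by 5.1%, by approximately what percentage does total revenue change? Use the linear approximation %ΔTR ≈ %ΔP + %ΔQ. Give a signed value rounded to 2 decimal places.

-3.21%

%ΔQ ≈ Ed × %ΔP = (-0.37) × (-5.1%) = +1.8870%
%ΔTR ≈ %ΔP + %ΔQ = (-5.1%) + (+1.8870%) = -3.2130%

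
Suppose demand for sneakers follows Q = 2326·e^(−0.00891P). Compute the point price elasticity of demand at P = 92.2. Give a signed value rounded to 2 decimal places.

-0.82

dQ/dP = −0.00891·Q = -9.1141. At P = 92.2, Q = 1022.91.
Ed = (dQ/dP)·(P/Q) = (-9.1141) × (92.2/1022.91) = -0.8215…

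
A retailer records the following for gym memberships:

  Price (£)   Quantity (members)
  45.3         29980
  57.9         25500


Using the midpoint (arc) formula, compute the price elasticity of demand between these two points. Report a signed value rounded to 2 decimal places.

%ΔQ = (25500 − 29980) / [(29980 + 25500)/2] = -4480/27740 = -0.161499…
%ΔP = (57.9 − 45.3) / [(45.3 + 57.9)/2] = 12.6/51.6 = 0.244186…
Arc Ed = %ΔQ / %ΔP = (-4480/27740) / (12.6/51.6) = -0.6613…

-0.66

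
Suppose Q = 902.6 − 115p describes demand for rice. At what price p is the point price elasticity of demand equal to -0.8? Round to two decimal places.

Ed = −115p/(902.6 − 115p). Set this equal to -0.8:
115p = 0.8·(902.6 − 115p) ⇒ 115p(1 + 0.8) = 0.8·902.6
p = 0.8·902.6 / (115·1.8) = 3.4883…

3.49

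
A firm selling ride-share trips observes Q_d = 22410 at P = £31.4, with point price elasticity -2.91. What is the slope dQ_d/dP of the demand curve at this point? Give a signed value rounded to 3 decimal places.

-2076.850

Ed = (dQ_d/dP)·(P/Q_d) ⇒ dQ_d/dP = Ed·Q_d/P = (-2.91)·22410/31.4 = -2076.85031…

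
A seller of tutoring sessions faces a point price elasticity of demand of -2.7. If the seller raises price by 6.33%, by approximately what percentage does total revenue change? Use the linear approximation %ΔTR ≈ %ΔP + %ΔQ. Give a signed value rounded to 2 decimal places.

-10.76%

%ΔQ ≈ Ed × %ΔP = (-2.7) × (+6.33%) = -17.0910%
%ΔTR ≈ %ΔP + %ΔQ = (+6.33%) + (-17.0910%) = -10.7610%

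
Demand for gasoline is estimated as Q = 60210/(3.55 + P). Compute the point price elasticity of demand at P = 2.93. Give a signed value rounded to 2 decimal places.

-0.45

dQ/dP = −60210/(3.55 + P)² = -1433.9. At P = 2.93, Q = 9291.67.
Ed = (dQ/dP)·(P/Q) = (-1433.9) × (2.93/9291.67) = -0.4521…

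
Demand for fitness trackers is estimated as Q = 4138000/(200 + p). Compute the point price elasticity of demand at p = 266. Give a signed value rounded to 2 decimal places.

-0.57

dQ/dp = −4138000/(200 + p)² = -19.0554. At p = 266, Q = 8879.83.
Ed = (dQ/dp)·(p/Q) = (-19.0554) × (266/8879.83) = -0.5708…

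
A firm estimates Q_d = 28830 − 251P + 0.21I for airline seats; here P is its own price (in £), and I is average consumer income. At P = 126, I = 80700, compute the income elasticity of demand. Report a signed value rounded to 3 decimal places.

1.198

At the given values, Q_d = 28830 − 251(126) + 0.21(80700) = 14151.
∂Q_d/∂I = 0.21.
E = (0.21) × (80700/14151) = 1.19758…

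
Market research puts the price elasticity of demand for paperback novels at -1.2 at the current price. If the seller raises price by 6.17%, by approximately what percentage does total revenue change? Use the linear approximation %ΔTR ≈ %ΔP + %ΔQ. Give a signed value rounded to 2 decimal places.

-1.23%

%ΔQ ≈ Ed × %ΔP = (-1.2) × (+6.17%) = -7.4040%
%ΔTR ≈ %ΔP + %ΔQ = (+6.17%) + (-7.4040%) = -1.2340%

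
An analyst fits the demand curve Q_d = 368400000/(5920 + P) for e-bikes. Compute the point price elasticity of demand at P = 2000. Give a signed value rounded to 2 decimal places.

dQ_d/dP = −368400000/(5920 + P)² = -5.87313. At P = 2000, Q_d = 46515.2.
Ed = (dQ_d/dP)·(P/Q_d) = (-5.87313) × (2000/46515.2) = -0.2525…

-0.25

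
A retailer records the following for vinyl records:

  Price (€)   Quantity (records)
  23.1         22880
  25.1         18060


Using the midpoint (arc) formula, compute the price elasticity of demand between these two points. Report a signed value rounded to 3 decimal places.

-2.837

%ΔQ = (18060 − 22880) / [(22880 + 18060)/2] = -4820/20470 = -0.235466…
%ΔP = (25.1 − 23.1) / [(23.1 + 25.1)/2] = 2/24.1 = 0.082987…
Arc Ed = %ΔQ / %ΔP = (-4820/20470) / (2/24.1) = -2.83737…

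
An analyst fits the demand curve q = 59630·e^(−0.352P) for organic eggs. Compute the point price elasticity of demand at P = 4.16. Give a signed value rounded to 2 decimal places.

dq/dP = −0.352·q = -4853.57. At P = 4.16, q = 13788.6.
Ed = (dq/dP)·(P/q) = (-4853.57) × (4.16/13788.6) = -1.4643…

-1.46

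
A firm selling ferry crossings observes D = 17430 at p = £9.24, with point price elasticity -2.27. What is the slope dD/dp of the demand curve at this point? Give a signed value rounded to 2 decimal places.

Ed = (dD/dp)·(p/D) ⇒ dD/dp = Ed·D/p = (-2.27)·17430/9.24 = -4282.0454…

-4282.05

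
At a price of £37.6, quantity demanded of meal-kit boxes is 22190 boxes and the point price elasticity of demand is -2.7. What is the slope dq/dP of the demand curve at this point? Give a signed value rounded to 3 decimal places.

Ed = (dq/dP)·(P/q) ⇒ dq/dP = Ed·q/P = (-2.7)·22190/37.6 = -1593.43085…

-1593.431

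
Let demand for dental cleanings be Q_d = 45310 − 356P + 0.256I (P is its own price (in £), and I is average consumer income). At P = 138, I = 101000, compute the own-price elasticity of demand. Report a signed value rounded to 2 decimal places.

-2.23

At the given values, Q_d = 45310 − 356(138) + 0.256(101000) = 22038.
∂Q_d/∂P = −356.
E = (-356) × (138/22038) = -2.2292…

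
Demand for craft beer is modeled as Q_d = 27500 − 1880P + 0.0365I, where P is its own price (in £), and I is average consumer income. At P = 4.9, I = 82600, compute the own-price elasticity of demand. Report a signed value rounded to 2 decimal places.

-0.43

At the given values, Q_d = 27500 − 1880(4.9) + 0.0365(82600) = 21302.9.
∂Q_d/∂P = −1880.
E = (-1880) × (4.9/21302.9) = -0.4324…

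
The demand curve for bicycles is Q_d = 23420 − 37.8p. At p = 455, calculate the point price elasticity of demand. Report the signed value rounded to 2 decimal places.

-2.76

dQ_d/dp = −37.8. At p = 455, Q_d = 23420 − 37.8(455) = 6221.
Ed = (dQ_d/dp)·(p/Q_d) = −37.8 × (455/6221) = -2.7646…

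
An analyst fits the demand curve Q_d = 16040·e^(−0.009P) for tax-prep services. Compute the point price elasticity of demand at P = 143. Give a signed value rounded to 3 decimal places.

-1.287

dQ_d/dP = −0.009·Q_d = -39.8575. At P = 143, Q_d = 4428.61.
Ed = (dQ_d/dP)·(P/Q_d) = (-39.8575) × (143/4428.61) = -1.287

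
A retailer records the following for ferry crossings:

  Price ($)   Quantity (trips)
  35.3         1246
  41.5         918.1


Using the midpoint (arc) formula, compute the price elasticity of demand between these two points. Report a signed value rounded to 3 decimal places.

%ΔQ = (918.1 − 1246) / [(1246 + 918.1)/2] = -327.9/1082.05 = -0.303035…
%ΔP = (41.5 − 35.3) / [(35.3 + 41.5)/2] = 6.2/38.4 = 0.161458…
Arc Ed = %ΔQ / %ΔP = (-327.9/1082.05) / (6.2/38.4) = -1.87686…

-1.877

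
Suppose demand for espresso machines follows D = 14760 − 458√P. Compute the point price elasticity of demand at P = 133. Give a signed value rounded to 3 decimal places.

dD/dP = −458/(2√P) = -19.8568. At P = 133, D = 9478.09.
Ed = (dD/dP)·(P/D) = (-19.8568) × (133/9478.09) = -0.27863…

-0.279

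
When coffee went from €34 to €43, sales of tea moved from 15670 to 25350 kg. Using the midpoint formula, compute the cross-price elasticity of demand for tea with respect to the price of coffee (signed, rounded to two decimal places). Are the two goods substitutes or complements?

%ΔQ_{tea} = (25350 − 15670)/avg = 9680/20510 = 0.471964…
%ΔP_{coffee} = (43 − 34)/avg = 9/38.5 = 0.233766…
E_cross = (9680/20510) / (9/38.5) = 2.0189…
E_cross > 0 ⇒ the goods are substitutes.

2.02; substitutes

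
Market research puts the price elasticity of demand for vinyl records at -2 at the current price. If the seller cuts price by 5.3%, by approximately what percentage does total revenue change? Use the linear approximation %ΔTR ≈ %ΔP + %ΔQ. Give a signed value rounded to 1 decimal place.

%ΔQ ≈ Ed × %ΔP = (-2) × (-5.3%) = +10.6000%
%ΔTR ≈ %ΔP + %ΔQ = (-5.3%) + (+10.6000%) = +5.3000%

+5.3%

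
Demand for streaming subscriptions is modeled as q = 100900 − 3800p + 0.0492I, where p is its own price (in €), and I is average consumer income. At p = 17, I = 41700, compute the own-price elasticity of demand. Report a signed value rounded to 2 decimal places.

-1.68

At the given values, q = 100900 − 3800(17) + 0.0492(41700) = 38351.64.
∂q/∂p = −3800.
E = (-3800) × (17/38351.64) = -1.6844…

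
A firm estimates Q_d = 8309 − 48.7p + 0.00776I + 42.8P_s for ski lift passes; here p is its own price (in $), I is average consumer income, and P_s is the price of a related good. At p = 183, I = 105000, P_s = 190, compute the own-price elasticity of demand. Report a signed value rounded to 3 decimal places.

-1.068

At the given values, Q_d = 8309 − 48.7(183) + 0.00776(105000) + 42.8(190) = 8343.7.
∂Q_d/∂p = −48.7.
E = (-48.7) × (183/8343.7) = -1.06812…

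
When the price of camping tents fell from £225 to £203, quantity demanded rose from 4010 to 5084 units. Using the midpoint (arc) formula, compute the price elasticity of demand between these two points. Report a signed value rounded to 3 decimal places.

-2.298

%ΔQ = (5084 − 4010) / [(4010 + 5084)/2] = 1074/4547 = 0.236199…
%ΔP = (203 − 225) / [(225 + 203)/2] = -22/214 = -0.102803…
Arc Ed = %ΔQ / %ΔP = (1074/4547) / (-22/214) = -2.29757…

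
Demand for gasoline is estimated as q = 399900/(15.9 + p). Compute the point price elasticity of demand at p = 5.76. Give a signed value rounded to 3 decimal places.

dq/dp = −399900/(15.9 + p)² = -852.382. At p = 5.76, q = 18462.6.
Ed = (dq/dp)·(p/q) = (-852.382) × (5.76/18462.6) = -0.26592…

-0.266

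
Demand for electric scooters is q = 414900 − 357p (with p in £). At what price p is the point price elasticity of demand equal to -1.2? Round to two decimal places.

Ed = −357p/(414900 − 357p). Set this equal to -1.2:
357p = 1.2·(414900 − 357p) ⇒ 357p(1 + 1.2) = 1.2·414900
p = 1.2·414900 / (357·2.2) = 633.9190…

633.92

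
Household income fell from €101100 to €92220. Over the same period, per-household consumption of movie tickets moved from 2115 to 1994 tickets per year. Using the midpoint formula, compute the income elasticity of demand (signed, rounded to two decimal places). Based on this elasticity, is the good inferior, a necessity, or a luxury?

%ΔQ = (1994 − 2115)/[( 2115 + 1994)/2] = -121/2054.5 = -0.058895…
%ΔIncome = (92220 − 101100)/[( 101100 + 92220)/2] = -8880/96660 = -0.091868…
E_income = (-121/2054.5) / (-8880/96660) = 0.6410…
0 < E_income < 1 ⇒ normal good, necessity.

0.64; necessity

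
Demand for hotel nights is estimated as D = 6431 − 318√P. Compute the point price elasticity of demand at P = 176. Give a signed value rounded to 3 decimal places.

dD/dP = −318/(2√P) = -11.9851. At P = 176, D = 2212.25.
Ed = (dD/dP)·(P/D) = (-11.9851) × (176/2212.25) = -0.95349…

-0.953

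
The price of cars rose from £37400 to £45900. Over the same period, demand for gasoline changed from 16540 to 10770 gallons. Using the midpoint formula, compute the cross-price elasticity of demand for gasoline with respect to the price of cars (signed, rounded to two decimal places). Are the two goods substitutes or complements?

%ΔQ_{gasoline} = (10770 − 16540)/avg = -5770/13655 = -0.422555…
%ΔP_{cars} = (45900 − 37400)/avg = 8500/41650 = 0.204081…
E_cross = (-5770/13655) / (8500/41650) = -2.0705…
E_cross < 0 ⇒ the goods are complements.

-2.07; complements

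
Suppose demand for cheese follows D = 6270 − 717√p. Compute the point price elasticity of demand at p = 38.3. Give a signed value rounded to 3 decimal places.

-1.211

dD/dp = −717/(2√p) = -57.9282. At p = 38.3, D = 1832.7.
Ed = (dD/dp)·(p/D) = (-57.9282) × (38.3/1832.7) = -1.21058…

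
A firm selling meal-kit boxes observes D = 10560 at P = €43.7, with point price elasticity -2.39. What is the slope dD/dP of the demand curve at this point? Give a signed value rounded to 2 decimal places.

Ed = (dD/dP)·(P/D) ⇒ dD/dP = Ed·D/P = (-2.39)·10560/43.7 = -577.5377…

-577.54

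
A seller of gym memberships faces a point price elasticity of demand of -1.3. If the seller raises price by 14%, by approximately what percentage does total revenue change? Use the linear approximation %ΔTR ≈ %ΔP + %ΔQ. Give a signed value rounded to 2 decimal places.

-4.20%

%ΔQ ≈ Ed × %ΔP = (-1.3) × (+14%) = -18.2000%
%ΔTR ≈ %ΔP + %ΔQ = (+14%) + (-18.2000%) = -4.2000%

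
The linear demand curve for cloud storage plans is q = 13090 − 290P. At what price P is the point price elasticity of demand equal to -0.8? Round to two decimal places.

Ed = −290P/(13090 − 290P). Set this equal to -0.8:
290P = 0.8·(13090 − 290P) ⇒ 290P(1 + 0.8) = 0.8·13090
P = 0.8·13090 / (290·1.8) = 20.0613…

20.06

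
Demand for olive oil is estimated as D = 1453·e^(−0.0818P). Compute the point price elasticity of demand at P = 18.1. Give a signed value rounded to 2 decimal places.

-1.48

dD/dP = −0.0818·D = -27.0403. At P = 18.1, D = 330.566.
Ed = (dD/dP)·(P/D) = (-27.0403) × (18.1/330.566) = -1.4805…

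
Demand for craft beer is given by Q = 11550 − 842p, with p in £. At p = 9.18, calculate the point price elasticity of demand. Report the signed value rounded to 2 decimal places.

dQ/dp = −842. At p = 9.18, Q = 11550 − 842(9.18) = 3820.44.
Ed = (dQ/dp)·(p/Q) = −842 × (9.18/3820.44) = -2.0232…

-2.02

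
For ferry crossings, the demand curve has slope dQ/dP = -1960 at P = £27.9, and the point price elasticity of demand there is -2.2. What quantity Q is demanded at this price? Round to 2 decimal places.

Ed = (dQ/dP)·(P/Q) ⇒ Q = (dQ/dP)·P/Ed = (-1960)·27.9/(-2.2) = 24856.3636…

24856.36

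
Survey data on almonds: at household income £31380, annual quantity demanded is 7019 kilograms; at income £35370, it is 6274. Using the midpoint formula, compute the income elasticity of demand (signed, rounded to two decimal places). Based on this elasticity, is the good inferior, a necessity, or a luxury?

%ΔQ = (6274 − 7019)/[( 7019 + 6274)/2] = -745/6646.5 = -0.112089…
%ΔIncome = (35370 − 31380)/[( 31380 + 35370)/2] = 3990/33375 = 0.119550…
E_income = (-745/6646.5) / (3990/33375) = -0.9375…
E_income < 0 ⇒ inferior good.

-0.94; inferior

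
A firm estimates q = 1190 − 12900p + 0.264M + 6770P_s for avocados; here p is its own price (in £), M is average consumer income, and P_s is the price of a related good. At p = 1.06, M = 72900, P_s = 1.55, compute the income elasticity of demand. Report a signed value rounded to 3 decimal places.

At the given values, q = 1190 − 12900(1.06) + 0.264(72900) + 6770(1.55) = 17255.1.
∂q/∂M = 0.264.
E = (0.264) × (72900/17255.1) = 1.11535…

1.115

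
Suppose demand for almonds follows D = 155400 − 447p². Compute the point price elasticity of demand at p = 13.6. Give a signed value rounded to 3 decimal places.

dD/dp = −2·447·p = -12158.4. At p = 13.6, D = 72722.88.
Ed = (dD/dp)·(p/D) = (-12158.4) × (13.6/72722.88) = -2.27375…

-2.274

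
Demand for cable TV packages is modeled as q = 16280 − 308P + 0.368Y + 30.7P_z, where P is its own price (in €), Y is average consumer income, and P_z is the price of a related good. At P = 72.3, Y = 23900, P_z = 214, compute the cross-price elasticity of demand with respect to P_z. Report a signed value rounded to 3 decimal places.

0.701

At the given values, q = 16280 − 308(72.3) + 0.368(23900) + 30.7(214) = 9376.6.
∂q/∂P_z = 30.7.
E = (30.7) × (214/9376.6) = 0.70065…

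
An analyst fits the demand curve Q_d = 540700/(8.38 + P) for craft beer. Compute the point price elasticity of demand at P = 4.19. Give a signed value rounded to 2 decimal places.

dQ_d/dP = −540700/(8.38 + P)² = -3422.05. At P = 4.19, Q_d = 43015.1.
Ed = (dQ_d/dP)·(P/Q_d) = (-3422.05) × (4.19/43015.1) = -0.3333…

-0.33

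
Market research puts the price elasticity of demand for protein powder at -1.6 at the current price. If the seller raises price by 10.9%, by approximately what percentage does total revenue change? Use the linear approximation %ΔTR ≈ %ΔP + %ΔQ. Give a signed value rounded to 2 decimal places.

%ΔQ ≈ Ed × %ΔP = (-1.6) × (+10.9%) = -17.4400%
%ΔTR ≈ %ΔP + %ΔQ = (+10.9%) + (-17.4400%) = -6.5400%

-6.54%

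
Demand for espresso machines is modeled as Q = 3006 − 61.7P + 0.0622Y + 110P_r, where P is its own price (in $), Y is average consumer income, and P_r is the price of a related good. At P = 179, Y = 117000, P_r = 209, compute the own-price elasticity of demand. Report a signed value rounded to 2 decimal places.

-0.50

At the given values, Q = 3006 − 61.7(179) + 0.0622(117000) + 110(209) = 22229.1.
∂Q/∂P = −61.7.
E = (-61.7) × (179/22229.1) = -0.4968…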